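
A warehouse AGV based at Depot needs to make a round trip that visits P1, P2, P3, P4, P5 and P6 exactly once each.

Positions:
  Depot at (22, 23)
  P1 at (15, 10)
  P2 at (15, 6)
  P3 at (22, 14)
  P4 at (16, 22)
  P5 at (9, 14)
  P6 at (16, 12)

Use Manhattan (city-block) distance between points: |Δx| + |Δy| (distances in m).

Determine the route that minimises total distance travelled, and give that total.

Minimum total distance: 60 m.

Depot→P1→P2→P3→P4→P5→P6→Depot: 20+4+15+14+15+9+17 = 94
Depot→P1→P2→P3→P4→P6→P5→Depot: 20+4+15+14+10+9+22 = 94
Depot→P1→P2→P3→P5→P4→P6→Depot: 20+4+15+13+15+10+17 = 94
Depot→P1→P2→P3→P5→P6→P4→Depot: 20+4+15+13+9+10+7 = 78
Depot→P1→P2→P3→P6→P4→P5→Depot: 20+4+15+8+10+15+22 = 94
Depot→P1→P2→P3→P6→P5→P4→Depot: 20+4+15+8+9+15+7 = 78
Depot→P1→P2→P4→P3→P5→P6→Depot: 20+4+17+14+13+9+17 = 94
Depot→P1→P2→P4→P3→P6→P5→Depot: 20+4+17+14+8+9+22 = 94
… (352 more)
Depot→P3→P5→P1→P2→P6→P4→Depot: 9+13+10+4+7+10+7 = 60  ← best
The minimum is 60.
One optimal route: Depot → P3 → P5 → P1 → P2 → P6 → P4 → Depot (or its reverse).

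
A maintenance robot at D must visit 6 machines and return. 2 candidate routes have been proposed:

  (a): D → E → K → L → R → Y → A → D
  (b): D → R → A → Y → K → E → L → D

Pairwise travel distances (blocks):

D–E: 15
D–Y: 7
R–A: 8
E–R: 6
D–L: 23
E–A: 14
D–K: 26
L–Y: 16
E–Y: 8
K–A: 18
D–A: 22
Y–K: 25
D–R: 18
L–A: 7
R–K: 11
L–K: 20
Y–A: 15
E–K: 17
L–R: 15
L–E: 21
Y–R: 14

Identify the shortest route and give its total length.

(a): 15 + 17 + 20 + 15 + 14 + 15 + 22 = 118
(b): 18 + 8 + 15 + 25 + 17 + 21 + 23 = 127

118 blocks — (a) is the shortest.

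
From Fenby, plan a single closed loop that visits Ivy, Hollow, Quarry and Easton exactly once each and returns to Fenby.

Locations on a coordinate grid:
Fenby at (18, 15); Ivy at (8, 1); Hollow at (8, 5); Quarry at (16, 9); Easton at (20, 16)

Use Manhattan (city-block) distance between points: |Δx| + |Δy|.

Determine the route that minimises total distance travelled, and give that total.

Shortest round trip = 54.

Fenby-Ivy-Hollow-Quarry-Easton-Fenby: 24+4+12+11+3 = 54
Fenby-Ivy-Hollow-Easton-Quarry-Fenby: 24+4+23+11+8 = 70
Fenby-Ivy-Quarry-Hollow-Easton-Fenby: 24+16+12+23+3 = 78
Fenby-Ivy-Quarry-Easton-Hollow-Fenby: 24+16+11+23+20 = 94
Fenby-Ivy-Easton-Hollow-Quarry-Fenby: 24+27+23+12+8 = 94
Fenby-Ivy-Easton-Quarry-Hollow-Fenby: 24+27+11+12+20 = 94
Fenby-Hollow-Ivy-Quarry-Easton-Fenby: 20+4+16+11+3 = 54
Fenby-Hollow-Ivy-Easton-Quarry-Fenby: 20+4+27+11+8 = 70
Fenby-Hollow-Quarry-Ivy-Easton-Fenby: 20+12+16+27+3 = 78
Fenby-Hollow-Easton-Ivy-Quarry-Fenby: 20+23+27+16+8 = 94
Fenby-Quarry-Ivy-Hollow-Easton-Fenby: 8+16+4+23+3 = 54
Fenby-Quarry-Hollow-Ivy-Easton-Fenby: 8+12+4+27+3 = 54
The minimum is 54.
One optimal route: Fenby → Ivy → Hollow → Quarry → Easton → Fenby (or its reverse).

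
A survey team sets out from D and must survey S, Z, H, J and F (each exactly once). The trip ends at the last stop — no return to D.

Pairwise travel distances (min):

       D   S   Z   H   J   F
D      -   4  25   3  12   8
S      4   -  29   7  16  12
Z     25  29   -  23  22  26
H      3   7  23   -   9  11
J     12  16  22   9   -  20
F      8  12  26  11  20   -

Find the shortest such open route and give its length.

Minimum one-way distance = 58 min.

There are 5! = 120 possible orderings.
D - S - Z - H - J - F: 4+29+23+9+20 = 85
D - S - Z - H - F - J: 4+29+23+11+20 = 87
D - S - Z - J - H - F: 4+29+22+9+11 = 75
D - S - Z - J - F - H: 4+29+22+20+11 = 86
D - S - Z - F - H - J: 4+29+26+11+9 = 79
D - S - Z - F - J - H: 4+29+26+20+9 = 88
D - S - H - Z - J - F: 4+7+23+22+20 = 76
D - S - H - Z - F - J: 4+7+23+26+20 = 80
D - S - H - J - Z - F: 4+7+9+22+26 = 68
D - S - H - J - F - Z: 4+7+9+20+26 = 66
D - S - H - F - Z - J: 4+7+11+26+22 = 70
D - S - H - F - J - Z: 4+7+11+20+22 = 64
D - S - J - Z - H - F: 4+16+22+23+11 = 76
D - S - J - Z - F - H: 4+16+22+26+11 = 79
… (106 more)
D - S - F - H - J - Z: 4+12+11+9+22 = 58  ← best
The minimum is 58.
One shortest path: D → S → F → H → J → Z.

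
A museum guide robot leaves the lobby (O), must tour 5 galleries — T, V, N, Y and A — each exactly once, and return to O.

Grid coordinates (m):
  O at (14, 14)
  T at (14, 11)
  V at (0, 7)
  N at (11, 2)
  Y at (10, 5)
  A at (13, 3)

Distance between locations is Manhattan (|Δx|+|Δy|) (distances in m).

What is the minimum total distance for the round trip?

Minimum total distance: 52 m.

With 5 stops there are 5!/2 = 60 distinct round trips (a route and its reverse cost the same).
O → T → V → N → Y → A → O: 3+18+16+4+5+12 = 58
O → T → V → N → A → Y → O: 3+18+16+3+5+13 = 58
O → T → V → Y → N → A → O: 3+18+12+4+3+12 = 52
O → T → V → Y → A → N → O: 3+18+12+5+3+15 = 56
O → T → V → A → N → Y → O: 3+18+17+3+4+13 = 58
O → T → V → A → Y → N → O: 3+18+17+5+4+15 = 62
O → T → N → V → Y → A → O: 3+12+16+12+5+12 = 60
O → T → N → V → A → Y → O: 3+12+16+17+5+13 = 66
O → T → N → Y → V → A → O: 3+12+4+12+17+12 = 60
O → T → N → Y → A → V → O: 3+12+4+5+17+21 = 62
O → T → N → A → V → Y → O: 3+12+3+17+12+13 = 60
O → T → N → A → Y → V → O: 3+12+3+5+12+21 = 56
O → T → Y → V → N → A → O: 3+10+12+16+3+12 = 56
O → T → Y → V → A → N → O: 3+10+12+17+3+15 = 60
… (46 more)
The minimum is 52.
One optimal route: O → T → V → Y → N → A → O (or its reverse).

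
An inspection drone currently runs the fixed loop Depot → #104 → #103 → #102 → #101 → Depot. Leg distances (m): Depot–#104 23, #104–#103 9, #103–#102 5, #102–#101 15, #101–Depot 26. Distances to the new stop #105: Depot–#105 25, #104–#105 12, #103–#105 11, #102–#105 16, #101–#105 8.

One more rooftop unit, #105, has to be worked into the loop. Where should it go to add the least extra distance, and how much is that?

Insertion cost between consecutive stops i–j is d(i,#105) + d(#105,j) − d(i,j):
  between Depot and #104: 25 + 12 − 23 = 14
  between #104 and #103: 12 + 11 − 9 = 14
  between #103 and #102: 11 + 16 − 5 = 22
  between #102 and #101: 16 + 8 − 15 = 9
  between #101 and Depot: 8 + 25 − 26 = 7
Cheapest insertion is between #101 and Depot, adding 7.
New total = 78 + 7 = 85.

+7 m — insert #105 between #101 and Depot.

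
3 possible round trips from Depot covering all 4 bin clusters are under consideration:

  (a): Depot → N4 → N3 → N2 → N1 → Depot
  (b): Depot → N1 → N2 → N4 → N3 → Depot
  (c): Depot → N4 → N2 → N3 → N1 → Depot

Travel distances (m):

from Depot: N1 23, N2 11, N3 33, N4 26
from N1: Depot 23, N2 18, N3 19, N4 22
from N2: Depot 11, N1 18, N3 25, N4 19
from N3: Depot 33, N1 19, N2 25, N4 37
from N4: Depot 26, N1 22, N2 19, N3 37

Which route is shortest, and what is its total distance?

(a): 26 + 37 + 25 + 18 + 23 = 129
(b): 23 + 18 + 19 + 37 + 33 = 130
(c): 26 + 19 + 25 + 19 + 23 = 112

Shortest is (c), total 112 m.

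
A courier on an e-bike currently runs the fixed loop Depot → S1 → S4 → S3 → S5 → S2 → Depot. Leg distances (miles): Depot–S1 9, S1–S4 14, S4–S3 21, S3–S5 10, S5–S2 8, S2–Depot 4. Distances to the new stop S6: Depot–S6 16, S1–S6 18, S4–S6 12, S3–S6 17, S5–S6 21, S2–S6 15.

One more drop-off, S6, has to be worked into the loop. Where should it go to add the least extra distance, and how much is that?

Insertion cost between consecutive stops i–j is d(i,S6) + d(S6,j) − d(i,j):
  between Depot and S1: 16 + 18 − 9 = 25
  between S1 and S4: 18 + 12 − 14 = 16
  between S4 and S3: 12 + 17 − 21 = 8
  between S3 and S5: 17 + 21 − 10 = 28
  between S5 and S2: 21 + 15 − 8 = 28
  between S2 and Depot: 15 + 16 − 4 = 27
Cheapest insertion is between S4 and S3, adding 8.
New total = 66 + 8 = 74.

Adding 8 miles by placing S6 on the S4–S3 leg.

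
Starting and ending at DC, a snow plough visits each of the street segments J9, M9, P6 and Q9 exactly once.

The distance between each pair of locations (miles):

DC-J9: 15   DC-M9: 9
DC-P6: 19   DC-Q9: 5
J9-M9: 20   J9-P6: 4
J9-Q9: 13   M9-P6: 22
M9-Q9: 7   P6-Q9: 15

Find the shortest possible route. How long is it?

Shortest round trip = 50 miles.

There are 12 distinct closed tours to check (reversals are equivalent).
DC-J9-M9-P6-Q9-DC: 15+20+22+15+5 = 77
DC-J9-M9-Q9-P6-DC: 15+20+7+15+19 = 76
DC-J9-P6-M9-Q9-DC: 15+4+22+7+5 = 53
DC-J9-P6-Q9-M9-DC: 15+4+15+7+9 = 50
DC-J9-Q9-M9-P6-DC: 15+13+7+22+19 = 76
DC-J9-Q9-P6-M9-DC: 15+13+15+22+9 = 74
DC-M9-J9-P6-Q9-DC: 9+20+4+15+5 = 53
DC-M9-J9-Q9-P6-DC: 9+20+13+15+19 = 76
DC-M9-P6-J9-Q9-DC: 9+22+4+13+5 = 53
DC-M9-Q9-J9-P6-DC: 9+7+13+4+19 = 52
DC-P6-J9-M9-Q9-DC: 19+4+20+7+5 = 55
DC-P6-M9-J9-Q9-DC: 19+22+20+13+5 = 79
The minimum is 50.
One optimal route: DC → J9 → P6 → Q9 → M9 → DC (or its reverse).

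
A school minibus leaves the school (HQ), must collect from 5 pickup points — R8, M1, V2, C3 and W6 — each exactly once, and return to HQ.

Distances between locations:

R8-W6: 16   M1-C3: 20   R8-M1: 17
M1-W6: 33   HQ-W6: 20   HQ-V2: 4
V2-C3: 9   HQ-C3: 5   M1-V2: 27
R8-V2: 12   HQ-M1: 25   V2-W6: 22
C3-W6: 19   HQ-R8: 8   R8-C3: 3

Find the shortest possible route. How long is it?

With 5 stops there are 5!/2 = 60 distinct round trips (a route and its reverse cost the same).
HQ - R8 - M1 - V2 - C3 - W6 - HQ: 8+17+27+9+19+20 = 100
HQ - R8 - M1 - V2 - W6 - C3 - HQ: 8+17+27+22+19+5 = 98
HQ - R8 - M1 - C3 - V2 - W6 - HQ: 8+17+20+9+22+20 = 96
HQ - R8 - M1 - C3 - W6 - V2 - HQ: 8+17+20+19+22+4 = 90
HQ - R8 - M1 - W6 - V2 - C3 - HQ: 8+17+33+22+9+5 = 94
HQ - R8 - M1 - W6 - C3 - V2 - HQ: 8+17+33+19+9+4 = 90
HQ - R8 - V2 - M1 - C3 - W6 - HQ: 8+12+27+20+19+20 = 106
HQ - R8 - V2 - M1 - W6 - C3 - HQ: 8+12+27+33+19+5 = 104
HQ - R8 - V2 - C3 - M1 - W6 - HQ: 8+12+9+20+33+20 = 102
HQ - R8 - V2 - C3 - W6 - M1 - HQ: 8+12+9+19+33+25 = 106
HQ - R8 - V2 - W6 - M1 - C3 - HQ: 8+12+22+33+20+5 = 100
HQ - R8 - V2 - W6 - C3 - M1 - HQ: 8+12+22+19+20+25 = 106
HQ - R8 - C3 - M1 - V2 - W6 - HQ: 8+3+20+27+22+20 = 100
HQ - R8 - C3 - M1 - W6 - V2 - HQ: 8+3+20+33+22+4 = 90
… (46 more)
HQ - V2 - W6 - R8 - M1 - C3 - HQ: 4+22+16+17+20+5 = 84  ← best
The minimum is 84.
One optimal route: HQ → V2 → W6 → R8 → M1 → C3 → HQ (or its reverse).

84 — the shortest possible round trip.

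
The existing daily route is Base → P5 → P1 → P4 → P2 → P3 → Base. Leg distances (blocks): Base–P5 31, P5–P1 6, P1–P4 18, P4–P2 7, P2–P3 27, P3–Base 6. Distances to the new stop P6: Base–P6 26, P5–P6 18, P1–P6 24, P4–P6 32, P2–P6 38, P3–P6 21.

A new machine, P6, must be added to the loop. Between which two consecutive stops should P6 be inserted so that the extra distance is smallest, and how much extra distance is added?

Insertion cost between consecutive stops i–j is d(i,P6) + d(P6,j) − d(i,j):
  between Base and P5: 26 + 18 − 31 = 13
  between P5 and P1: 18 + 24 − 6 = 36
  between P1 and P4: 24 + 32 − 18 = 38
  between P4 and P2: 32 + 38 − 7 = 63
  between P2 and P3: 38 + 21 − 27 = 32
  between P3 and Base: 21 + 26 − 6 = 41
Cheapest insertion is between Base and P5, adding 13.
New total = 95 + 13 = 108.

Adding 13 blocks by placing P6 on the Base–P5 leg.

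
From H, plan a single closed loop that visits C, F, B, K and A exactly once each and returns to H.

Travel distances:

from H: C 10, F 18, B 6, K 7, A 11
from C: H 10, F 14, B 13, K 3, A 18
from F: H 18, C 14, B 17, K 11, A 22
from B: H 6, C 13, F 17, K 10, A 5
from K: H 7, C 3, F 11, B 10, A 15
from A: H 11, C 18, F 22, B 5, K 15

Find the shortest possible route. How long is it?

57 — the shortest possible round trip.

With 5 stops there are 5!/2 = 60 distinct round trips (a route and its reverse cost the same).
H → C → F → B → K → A → H: 10+14+17+10+15+11 = 77
H → C → F → B → A → K → H: 10+14+17+5+15+7 = 68
H → C → F → K → B → A → H: 10+14+11+10+5+11 = 61
H → C → F → K → A → B → H: 10+14+11+15+5+6 = 61
H → C → F → A → B → K → H: 10+14+22+5+10+7 = 68
H → C → F → A → K → B → H: 10+14+22+15+10+6 = 77
H → C → B → F → K → A → H: 10+13+17+11+15+11 = 77
H → C → B → F → A → K → H: 10+13+17+22+15+7 = 84
H → C → B → K → F → A → H: 10+13+10+11+22+11 = 77
H → C → B → K → A → F → H: 10+13+10+15+22+18 = 88
H → C → B → A → F → K → H: 10+13+5+22+11+7 = 68
H → C → B → A → K → F → H: 10+13+5+15+11+18 = 72
H → C → K → F → B → A → H: 10+3+11+17+5+11 = 57
H → C → K → F → A → B → H: 10+3+11+22+5+6 = 57
… (46 more)
The minimum is 57.
One optimal route: H → C → K → F → B → A → H (or its reverse).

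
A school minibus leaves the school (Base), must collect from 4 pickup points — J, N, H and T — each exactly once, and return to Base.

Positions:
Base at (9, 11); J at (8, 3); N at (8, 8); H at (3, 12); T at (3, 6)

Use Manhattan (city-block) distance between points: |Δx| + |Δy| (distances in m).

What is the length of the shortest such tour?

Base - J - N - H - T - Base: 9+5+9+6+11 = 40
Base - J - N - T - H - Base: 9+5+7+6+7 = 34
Base - J - H - N - T - Base: 9+14+9+7+11 = 50
Base - J - H - T - N - Base: 9+14+6+7+4 = 40
Base - J - T - N - H - Base: 9+8+7+9+7 = 40
Base - J - T - H - N - Base: 9+8+6+9+4 = 36
Base - N - J - H - T - Base: 4+5+14+6+11 = 40
Base - N - J - T - H - Base: 4+5+8+6+7 = 30
Base - N - H - J - T - Base: 4+9+14+8+11 = 46
Base - N - T - J - H - Base: 4+7+8+14+7 = 40
Base - H - J - N - T - Base: 7+14+5+7+11 = 44
Base - H - N - J - T - Base: 7+9+5+8+11 = 40
The minimum is 30.
One optimal route: Base → N → J → T → H → Base (or its reverse).

Minimum total distance: 30 m.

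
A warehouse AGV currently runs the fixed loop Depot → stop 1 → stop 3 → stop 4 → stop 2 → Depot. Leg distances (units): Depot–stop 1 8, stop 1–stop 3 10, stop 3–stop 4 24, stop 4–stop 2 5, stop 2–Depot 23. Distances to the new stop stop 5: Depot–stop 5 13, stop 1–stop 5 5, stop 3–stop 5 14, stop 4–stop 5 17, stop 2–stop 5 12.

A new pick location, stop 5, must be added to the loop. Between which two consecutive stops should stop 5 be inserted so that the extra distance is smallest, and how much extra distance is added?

Minimum extra distance: 2, inserting stop 5 between stop 2 and Depot.

Insertion cost between consecutive stops i–j is d(i,stop 5) + d(stop 5,j) − d(i,j):
  between Depot and stop 1: 13 + 5 − 8 = 10
  between stop 1 and stop 3: 5 + 14 − 10 = 9
  between stop 3 and stop 4: 14 + 17 − 24 = 7
  between stop 4 and stop 2: 17 + 12 − 5 = 24
  between stop 2 and Depot: 12 + 13 − 23 = 2
Cheapest insertion is between stop 2 and Depot, adding 2.
New total = 70 + 2 = 72.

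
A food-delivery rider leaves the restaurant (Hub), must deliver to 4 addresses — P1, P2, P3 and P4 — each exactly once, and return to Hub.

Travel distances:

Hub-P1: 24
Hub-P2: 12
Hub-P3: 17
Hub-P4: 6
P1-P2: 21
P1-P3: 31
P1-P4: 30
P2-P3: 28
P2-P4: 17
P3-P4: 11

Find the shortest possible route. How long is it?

Minimum total distance: 81.

There are 12 distinct closed tours to check (reversals are equivalent).
Hub - P1 - P2 - P3 - P4 - Hub: 24+21+28+11+6 = 90
Hub - P1 - P2 - P4 - P3 - Hub: 24+21+17+11+17 = 90
Hub - P1 - P3 - P2 - P4 - Hub: 24+31+28+17+6 = 106
Hub - P1 - P3 - P4 - P2 - Hub: 24+31+11+17+12 = 95
Hub - P1 - P4 - P2 - P3 - Hub: 24+30+17+28+17 = 116
Hub - P1 - P4 - P3 - P2 - Hub: 24+30+11+28+12 = 105
Hub - P2 - P1 - P3 - P4 - Hub: 12+21+31+11+6 = 81
Hub - P2 - P1 - P4 - P3 - Hub: 12+21+30+11+17 = 91
Hub - P2 - P3 - P1 - P4 - Hub: 12+28+31+30+6 = 107
Hub - P2 - P4 - P1 - P3 - Hub: 12+17+30+31+17 = 107
Hub - P3 - P1 - P2 - P4 - Hub: 17+31+21+17+6 = 92
Hub - P3 - P2 - P1 - P4 - Hub: 17+28+21+30+6 = 102
The minimum is 81.
One optimal route: Hub → P2 → P1 → P3 → P4 → Hub (or its reverse).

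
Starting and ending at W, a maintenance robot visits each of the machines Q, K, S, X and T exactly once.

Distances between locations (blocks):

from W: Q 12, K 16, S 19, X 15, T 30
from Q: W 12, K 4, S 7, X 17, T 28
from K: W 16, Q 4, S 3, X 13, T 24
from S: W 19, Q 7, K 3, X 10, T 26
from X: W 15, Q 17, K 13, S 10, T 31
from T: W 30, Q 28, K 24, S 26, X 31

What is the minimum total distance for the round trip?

With 5 stops there are 5!/2 = 60 distinct round trips (a route and its reverse cost the same).
W → Q → K → S → X → T → W: 12+4+3+10+31+30 = 90
W → Q → K → S → T → X → W: 12+4+3+26+31+15 = 91
W → Q → K → X → S → T → W: 12+4+13+10+26+30 = 95
W → Q → K → X → T → S → W: 12+4+13+31+26+19 = 105
W → Q → K → T → S → X → W: 12+4+24+26+10+15 = 91
W → Q → K → T → X → S → W: 12+4+24+31+10+19 = 100
W → Q → S → K → X → T → W: 12+7+3+13+31+30 = 96
W → Q → S → K → T → X → W: 12+7+3+24+31+15 = 92
W → Q → S → X → K → T → W: 12+7+10+13+24+30 = 96
W → Q → S → X → T → K → W: 12+7+10+31+24+16 = 100
W → Q → S → T → K → X → W: 12+7+26+24+13+15 = 97
W → Q → S → T → X → K → W: 12+7+26+31+13+16 = 105
W → Q → X → K → S → T → W: 12+17+13+3+26+30 = 101
W → Q → X → K → T → S → W: 12+17+13+24+26+19 = 111
… (46 more)
The minimum is 90.
One optimal route: W → Q → K → S → X → T → W (or its reverse).

Minimum total distance: 90 blocks.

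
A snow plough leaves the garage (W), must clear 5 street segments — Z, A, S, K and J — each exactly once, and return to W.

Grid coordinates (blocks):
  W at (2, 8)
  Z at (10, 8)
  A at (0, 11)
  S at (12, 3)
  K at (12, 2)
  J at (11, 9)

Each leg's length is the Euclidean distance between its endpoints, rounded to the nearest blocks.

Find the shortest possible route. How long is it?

Shortest round trip = 34 blocks.

With 5 stops there are 5!/2 = 60 distinct round trips (a route and its reverse cost the same).
W → Z → A → S → K → J → W: 8+10+14+1+7+9 = 49
W → Z → A → S → J → K → W: 8+10+14+6+7+12 = 57
W → Z → A → K → S → J → W: 8+10+15+1+6+9 = 49
W → Z → A → K → J → S → W: 8+10+15+7+6+11 = 57
W → Z → A → J → S → K → W: 8+10+11+6+1+12 = 48
W → Z → A → J → K → S → W: 8+10+11+7+1+11 = 48
W → Z → S → A → K → J → W: 8+5+14+15+7+9 = 58
W → Z → S → A → J → K → W: 8+5+14+11+7+12 = 57
W → Z → S → K → A → J → W: 8+5+1+15+11+9 = 49
W → Z → S → K → J → A → W: 8+5+1+7+11+4 = 36
W → Z → S → J → A → K → W: 8+5+6+11+15+12 = 57
W → Z → S → J → K → A → W: 8+5+6+7+15+4 = 45
W → Z → K → A → S → J → W: 8+6+15+14+6+9 = 58
W → Z → K → A → J → S → W: 8+6+15+11+6+11 = 57
… (46 more)
W → A → Z → J → S → K → W: 4+10+1+6+1+12 = 34  ← best
The minimum is 34.
One optimal route: W → A → Z → J → S → K → W (or its reverse).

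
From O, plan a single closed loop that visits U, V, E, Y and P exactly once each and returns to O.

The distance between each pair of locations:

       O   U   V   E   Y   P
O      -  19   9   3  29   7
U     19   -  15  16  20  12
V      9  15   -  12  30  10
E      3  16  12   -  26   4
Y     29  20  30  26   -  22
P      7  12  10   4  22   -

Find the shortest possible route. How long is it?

73 — the shortest possible round trip.

O→U→V→E→Y→P→O: 19+15+12+26+22+7 = 101
O→U→V→E→P→Y→O: 19+15+12+4+22+29 = 101
O→U→V→Y→E→P→O: 19+15+30+26+4+7 = 101
O→U→V→Y→P→E→O: 19+15+30+22+4+3 = 93
O→U→V→P→E→Y→O: 19+15+10+4+26+29 = 103
O→U→V→P→Y→E→O: 19+15+10+22+26+3 = 95
O→U→E→V→Y→P→O: 19+16+12+30+22+7 = 106
O→U→E→V→P→Y→O: 19+16+12+10+22+29 = 108
O→U→E→Y→V→P→O: 19+16+26+30+10+7 = 108
O→U→E→Y→P→V→O: 19+16+26+22+10+9 = 102
O→U→E→P→V→Y→O: 19+16+4+10+30+29 = 108
O→U→E→P→Y→V→O: 19+16+4+22+30+9 = 100
O→U→Y→V→E→P→O: 19+20+30+12+4+7 = 92
O→U→Y→V→P→E→O: 19+20+30+10+4+3 = 86
… (46 more)
O→V→U→Y→P→E→O: 9+15+20+22+4+3 = 73  ← best
The minimum is 73.
One optimal route: O → V → U → Y → P → E → O (or its reverse).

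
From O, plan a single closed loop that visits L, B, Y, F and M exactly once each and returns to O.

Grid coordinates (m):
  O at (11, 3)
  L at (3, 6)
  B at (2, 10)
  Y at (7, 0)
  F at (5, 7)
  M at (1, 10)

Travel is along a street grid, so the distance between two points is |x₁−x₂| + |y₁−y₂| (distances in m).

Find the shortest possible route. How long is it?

40 m — the shortest possible round trip.

With 5 stops there are 5!/2 = 60 distinct round trips (a route and its reverse cost the same).
O → L → B → Y → F → M → O: 11+5+15+9+7+17 = 64
O → L → B → Y → M → F → O: 11+5+15+16+7+10 = 64
O → L → B → F → Y → M → O: 11+5+6+9+16+17 = 64
O → L → B → F → M → Y → O: 11+5+6+7+16+7 = 52
O → L → B → M → Y → F → O: 11+5+1+16+9+10 = 52
O → L → B → M → F → Y → O: 11+5+1+7+9+7 = 40
O → L → Y → B → F → M → O: 11+10+15+6+7+17 = 66
O → L → Y → B → M → F → O: 11+10+15+1+7+10 = 54
O → L → Y → F → B → M → O: 11+10+9+6+1+17 = 54
O → L → Y → F → M → B → O: 11+10+9+7+1+16 = 54
O → L → Y → M → B → F → O: 11+10+16+1+6+10 = 54
O → L → Y → M → F → B → O: 11+10+16+7+6+16 = 66
O → L → F → B → Y → M → O: 11+3+6+15+16+17 = 68
O → L → F → B → M → Y → O: 11+3+6+1+16+7 = 44
… (46 more)
The minimum is 40.
One optimal route: O → L → B → M → F → Y → O (or its reverse).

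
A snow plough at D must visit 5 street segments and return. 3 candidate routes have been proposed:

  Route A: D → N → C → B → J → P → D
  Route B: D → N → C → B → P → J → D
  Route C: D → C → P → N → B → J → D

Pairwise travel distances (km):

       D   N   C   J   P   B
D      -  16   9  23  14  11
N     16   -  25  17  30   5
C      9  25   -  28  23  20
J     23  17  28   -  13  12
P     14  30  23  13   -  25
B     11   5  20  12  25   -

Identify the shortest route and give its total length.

Route A: 16 + 25 + 20 + 12 + 13 + 14 = 100
Route B: 16 + 25 + 20 + 25 + 13 + 23 = 122
Route C: 9 + 23 + 30 + 5 + 12 + 23 = 102

100 km — Route A is the shortest.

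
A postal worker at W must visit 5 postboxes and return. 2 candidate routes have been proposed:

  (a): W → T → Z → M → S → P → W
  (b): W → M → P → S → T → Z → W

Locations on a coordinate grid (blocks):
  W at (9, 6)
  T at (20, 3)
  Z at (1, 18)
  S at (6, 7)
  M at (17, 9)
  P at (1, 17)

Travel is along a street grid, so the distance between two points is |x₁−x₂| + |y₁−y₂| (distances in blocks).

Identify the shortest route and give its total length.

(a): 14 + 34 + 25 + 13 + 15 + 19 = 120
(b): 11 + 24 + 15 + 18 + 34 + 20 = 122

120 blocks — (a) is the shortest.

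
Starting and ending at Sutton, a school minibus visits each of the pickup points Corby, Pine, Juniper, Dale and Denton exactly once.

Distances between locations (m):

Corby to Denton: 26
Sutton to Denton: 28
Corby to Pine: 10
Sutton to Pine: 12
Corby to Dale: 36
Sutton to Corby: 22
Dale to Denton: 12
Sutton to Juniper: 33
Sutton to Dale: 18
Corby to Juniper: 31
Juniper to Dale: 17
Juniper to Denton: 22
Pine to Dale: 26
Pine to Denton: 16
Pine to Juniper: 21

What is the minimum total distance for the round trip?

105 m — the shortest possible round trip.

With 5 stops there are 5!/2 = 60 distinct round trips (a route and its reverse cost the same).
Sutton - Corby - Pine - Juniper - Dale - Denton - Sutton: 22+10+21+17+12+28 = 110
Sutton - Corby - Pine - Juniper - Denton - Dale - Sutton: 22+10+21+22+12+18 = 105
Sutton - Corby - Pine - Dale - Juniper - Denton - Sutton: 22+10+26+17+22+28 = 125
Sutton - Corby - Pine - Dale - Denton - Juniper - Sutton: 22+10+26+12+22+33 = 125
Sutton - Corby - Pine - Denton - Juniper - Dale - Sutton: 22+10+16+22+17+18 = 105
Sutton - Corby - Pine - Denton - Dale - Juniper - Sutton: 22+10+16+12+17+33 = 110
Sutton - Corby - Juniper - Pine - Dale - Denton - Sutton: 22+31+21+26+12+28 = 140
Sutton - Corby - Juniper - Pine - Denton - Dale - Sutton: 22+31+21+16+12+18 = 120
Sutton - Corby - Juniper - Dale - Pine - Denton - Sutton: 22+31+17+26+16+28 = 140
Sutton - Corby - Juniper - Dale - Denton - Pine - Sutton: 22+31+17+12+16+12 = 110
Sutton - Corby - Juniper - Denton - Pine - Dale - Sutton: 22+31+22+16+26+18 = 135
Sutton - Corby - Juniper - Denton - Dale - Pine - Sutton: 22+31+22+12+26+12 = 125
Sutton - Corby - Dale - Pine - Juniper - Denton - Sutton: 22+36+26+21+22+28 = 155
Sutton - Corby - Dale - Pine - Denton - Juniper - Sutton: 22+36+26+16+22+33 = 155
… (46 more)
The minimum is 105.
One optimal route: Sutton → Corby → Pine → Juniper → Denton → Dale → Sutton (or its reverse).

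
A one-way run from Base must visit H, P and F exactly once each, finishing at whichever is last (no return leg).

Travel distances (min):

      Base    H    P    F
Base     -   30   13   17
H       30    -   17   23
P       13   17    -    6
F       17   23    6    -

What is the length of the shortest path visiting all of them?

There are 3! = 6 possible orderings.
Base→H→P→F: 30+17+6 = 53
Base→H→F→P: 30+23+6 = 59
Base→P→H→F: 13+17+23 = 53
Base→P→F→H: 13+6+23 = 42
Base→F→H→P: 17+23+17 = 57
Base→F→P→H: 17+6+17 = 40
The minimum is 40.
One shortest path: Base → F → P → H.

Minimum one-way distance = 40 min.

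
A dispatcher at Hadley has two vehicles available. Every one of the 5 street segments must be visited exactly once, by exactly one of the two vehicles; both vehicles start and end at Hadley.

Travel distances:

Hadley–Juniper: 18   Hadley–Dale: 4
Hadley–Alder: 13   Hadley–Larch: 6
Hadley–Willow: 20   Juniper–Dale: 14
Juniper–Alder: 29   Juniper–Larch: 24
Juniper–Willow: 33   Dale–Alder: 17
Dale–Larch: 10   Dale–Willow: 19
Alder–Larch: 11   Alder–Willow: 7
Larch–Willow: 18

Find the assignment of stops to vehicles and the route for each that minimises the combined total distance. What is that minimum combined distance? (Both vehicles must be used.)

80 — the smallest possible combined total.

Check every non-empty split of the stops between the two vehicles; for each half take its own optimal tour:
  {Juniper} + {Dale, Alder, Larch, Willow}: 36 + 47 = 83
  {Dale} + {Juniper, Alder, Larch, Willow}: 8 + 75 = 83
  {Juniper, Dale} + {Alder, Larch, Willow}: 36 + 44 = 80
  {Alder} + {Juniper, Dale, Larch, Willow}: 26 + 75 = 101
  {Juniper, Alder} + {Dale, Larch, Willow}: 60 + 47 = 107
  {Dale, Alder} + {Juniper, Larch, Willow}: 34 + 75 = 109
  … (15 splits in total)
Best: vehicle 1 Hadley → Juniper → Dale → Hadley = 36; vehicle 2 Hadley → Alder → Willow → Larch → Hadley = 44; combined 80.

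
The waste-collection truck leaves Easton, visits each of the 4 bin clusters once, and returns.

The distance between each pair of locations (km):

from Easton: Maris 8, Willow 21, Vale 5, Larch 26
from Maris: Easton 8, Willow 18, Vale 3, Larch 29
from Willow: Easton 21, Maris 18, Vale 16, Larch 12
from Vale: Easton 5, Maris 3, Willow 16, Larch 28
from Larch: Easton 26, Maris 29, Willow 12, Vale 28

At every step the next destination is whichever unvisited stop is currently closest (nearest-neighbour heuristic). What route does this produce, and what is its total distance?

Total distance 64 km via the nearest-neighbour route Easton → Vale → Maris → Willow → Larch → Easton.

Easton → [Vale:5 / Maris:8 / Willow:21 / Larch:26] → Vale (5)
Vale → [Maris:3 / Willow:16 / Larch:28] → Maris (3)
Maris → [Willow:18 / Larch:29] → Willow (18)
Willow → [Larch:12] → Larch (12)
Return Larch→Easton: 26.
Total = 5 + 3 + 18 + 12 + 26 = 64.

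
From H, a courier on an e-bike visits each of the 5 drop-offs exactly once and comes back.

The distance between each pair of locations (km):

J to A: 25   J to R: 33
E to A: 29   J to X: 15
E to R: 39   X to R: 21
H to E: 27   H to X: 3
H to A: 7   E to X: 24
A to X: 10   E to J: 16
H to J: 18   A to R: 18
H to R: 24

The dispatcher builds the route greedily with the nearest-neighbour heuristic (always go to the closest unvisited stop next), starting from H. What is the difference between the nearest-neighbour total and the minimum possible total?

From H: X=3, A=7, J=18, R=24, E=27 → choose X (3).
From X: A=10, J=15, R=21, E=24 → choose A (10).
From A: R=18, J=25, E=29 → choose R (18).
From R: J=33, E=39 → choose J (33).
From J: E=16 → choose E (16).
NN route H → X → A → R → J → E → H costs 107.
Optimal: H → A → R → E → J → X → H costs 98 (by enumerating all 60 distinct tours).
Excess = 107 − 98 = 9.

Excess over optimum: 9 km.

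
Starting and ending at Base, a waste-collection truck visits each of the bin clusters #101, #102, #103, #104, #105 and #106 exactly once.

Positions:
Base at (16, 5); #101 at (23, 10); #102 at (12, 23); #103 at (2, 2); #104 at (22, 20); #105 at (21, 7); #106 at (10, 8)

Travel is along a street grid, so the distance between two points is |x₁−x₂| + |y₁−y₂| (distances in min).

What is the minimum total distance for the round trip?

Base - #101 - #102 - #103 - #104 - #105 - #106 - Base: 12+24+31+38+14+12+9 = 140
Base - #101 - #102 - #103 - #104 - #106 - #105 - Base: 12+24+31+38+24+12+7 = 148
Base - #101 - #102 - #103 - #105 - #104 - #106 - Base: 12+24+31+24+14+24+9 = 138
Base - #101 - #102 - #103 - #105 - #106 - #104 - Base: 12+24+31+24+12+24+21 = 148
Base - #101 - #102 - #103 - #106 - #104 - #105 - Base: 12+24+31+14+24+14+7 = 126
Base - #101 - #102 - #103 - #106 - #105 - #104 - Base: 12+24+31+14+12+14+21 = 128
Base - #101 - #102 - #104 - #103 - #105 - #106 - Base: 12+24+13+38+24+12+9 = 132
Base - #101 - #102 - #104 - #103 - #106 - #105 - Base: 12+24+13+38+14+12+7 = 120
… (352 more)
Base - #103 - #106 - #102 - #104 - #101 - #105 - Base: 17+14+17+13+11+5+7 = 84  ← best
The minimum is 84.
One optimal route: Base → #103 → #106 → #102 → #104 → #101 → #105 → Base (or its reverse).

84 min — the shortest possible round trip.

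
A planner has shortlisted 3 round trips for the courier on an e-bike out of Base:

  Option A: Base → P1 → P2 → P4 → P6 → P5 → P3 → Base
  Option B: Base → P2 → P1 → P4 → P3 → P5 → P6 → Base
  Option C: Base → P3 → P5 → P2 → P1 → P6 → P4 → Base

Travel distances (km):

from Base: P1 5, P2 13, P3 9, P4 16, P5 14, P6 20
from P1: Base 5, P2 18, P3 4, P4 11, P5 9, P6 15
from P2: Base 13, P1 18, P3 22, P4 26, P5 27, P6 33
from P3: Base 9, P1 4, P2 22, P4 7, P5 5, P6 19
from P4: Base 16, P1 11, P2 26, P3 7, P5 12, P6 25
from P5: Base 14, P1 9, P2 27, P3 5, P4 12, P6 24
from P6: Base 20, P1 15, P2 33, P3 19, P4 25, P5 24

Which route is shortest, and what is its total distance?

Option A: 5 + 18 + 26 + 25 + 24 + 5 + 9 = 112
Option B: 13 + 18 + 11 + 7 + 5 + 24 + 20 = 98
Option C: 9 + 5 + 27 + 18 + 15 + 25 + 16 = 115

98 km — Option B is the shortest.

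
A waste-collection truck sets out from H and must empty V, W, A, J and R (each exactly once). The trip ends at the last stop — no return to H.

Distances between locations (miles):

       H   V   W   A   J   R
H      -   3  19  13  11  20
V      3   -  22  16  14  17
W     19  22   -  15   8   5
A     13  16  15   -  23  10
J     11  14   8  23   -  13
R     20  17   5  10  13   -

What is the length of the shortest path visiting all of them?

There are 5! = 120 possible orderings.
H - V - W - A - J - R: 3+22+15+23+13 = 76
H - V - W - A - R - J: 3+22+15+10+13 = 63
H - V - W - J - A - R: 3+22+8+23+10 = 66
H - V - W - J - R - A: 3+22+8+13+10 = 56
H - V - W - R - A - J: 3+22+5+10+23 = 63
H - V - W - R - J - A: 3+22+5+13+23 = 66
H - V - A - W - J - R: 3+16+15+8+13 = 55
H - V - A - W - R - J: 3+16+15+5+13 = 52
H - V - A - J - W - R: 3+16+23+8+5 = 55
H - V - A - J - R - W: 3+16+23+13+5 = 60
H - V - A - R - W - J: 3+16+10+5+8 = 42
H - V - A - R - J - W: 3+16+10+13+8 = 50
H - V - J - W - A - R: 3+14+8+15+10 = 50
H - V - J - W - R - A: 3+14+8+5+10 = 40
… (106 more)
The minimum is 40.
One shortest path: H → V → J → W → R → A.

Shortest open route: 40 miles.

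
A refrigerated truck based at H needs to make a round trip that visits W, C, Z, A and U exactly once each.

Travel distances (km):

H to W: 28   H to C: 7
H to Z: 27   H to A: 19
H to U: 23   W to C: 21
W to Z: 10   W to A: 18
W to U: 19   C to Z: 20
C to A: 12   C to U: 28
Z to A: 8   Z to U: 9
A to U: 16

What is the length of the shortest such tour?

79 km — the shortest possible round trip.

There are 60 distinct closed tours to check (reversals are equivalent).
H - W - C - Z - A - U - H: 28+21+20+8+16+23 = 116
H - W - C - Z - U - A - H: 28+21+20+9+16+19 = 113
H - W - C - A - Z - U - H: 28+21+12+8+9+23 = 101
H - W - C - A - U - Z - H: 28+21+12+16+9+27 = 113
H - W - C - U - Z - A - H: 28+21+28+9+8+19 = 113
H - W - C - U - A - Z - H: 28+21+28+16+8+27 = 128
H - W - Z - C - A - U - H: 28+10+20+12+16+23 = 109
H - W - Z - C - U - A - H: 28+10+20+28+16+19 = 121
H - W - Z - A - C - U - H: 28+10+8+12+28+23 = 109
H - W - Z - A - U - C - H: 28+10+8+16+28+7 = 97
H - W - Z - U - C - A - H: 28+10+9+28+12+19 = 106
H - W - Z - U - A - C - H: 28+10+9+16+12+7 = 82
H - W - A - C - Z - U - H: 28+18+12+20+9+23 = 110
H - W - A - C - U - Z - H: 28+18+12+28+9+27 = 122
… (46 more)
H - C - A - W - Z - U - H: 7+12+18+10+9+23 = 79  ← best
The minimum is 79.
One optimal route: H → C → A → W → Z → U → H (or its reverse).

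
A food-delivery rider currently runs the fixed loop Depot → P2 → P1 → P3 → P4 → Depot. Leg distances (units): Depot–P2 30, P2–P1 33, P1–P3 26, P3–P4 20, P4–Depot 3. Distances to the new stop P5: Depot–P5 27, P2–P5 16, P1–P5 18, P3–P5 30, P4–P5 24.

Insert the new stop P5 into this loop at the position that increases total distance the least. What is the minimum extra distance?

Minimum extra distance: 1, inserting P5 between P2 and P1.

Insertion cost between consecutive stops i–j is d(i,P5) + d(P5,j) − d(i,j):
  between Depot and P2: 27 + 16 − 30 = 13
  between P2 and P1: 16 + 18 − 33 = 1
  between P1 and P3: 18 + 30 − 26 = 22
  between P3 and P4: 30 + 24 − 20 = 34
  between P4 and Depot: 24 + 27 − 3 = 48
Cheapest insertion is between P2 and P1, adding 1.
New total = 112 + 1 = 113.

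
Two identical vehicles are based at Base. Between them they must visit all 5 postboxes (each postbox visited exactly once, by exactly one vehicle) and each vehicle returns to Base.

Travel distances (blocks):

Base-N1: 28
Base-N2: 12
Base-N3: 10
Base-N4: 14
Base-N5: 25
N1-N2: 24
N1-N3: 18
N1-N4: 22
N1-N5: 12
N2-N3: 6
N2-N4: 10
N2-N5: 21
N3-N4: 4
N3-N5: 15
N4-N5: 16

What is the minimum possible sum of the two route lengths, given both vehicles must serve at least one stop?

94 blocks — the smallest possible combined total.

There are 2^4 − 1 = 15 ways to divide the 5 stops into two non-empty groups. For each, the best each vehicle can do is its own shortest tour through its group:
  {N1} + {N2, N3, N4, N5}: 56 + 63 = 119
  {N2} + {N1, N3, N4, N5}: 24 + 70 = 94
  {N1, N2} + {N3, N4, N5}: 64 + 55 = 119
  {N3} + {N1, N2, N4, N5}: 20 + 78 = 98
  {N1, N3} + {N2, N4, N5}: 56 + 63 = 119
  {N2, N3} + {N1, N4, N5}: 28 + 70 = 98
  … (15 splits in total)
Best: vehicle 1 Base → N2 → Base = 24; vehicle 2 Base → N1 → N5 → N4 → N3 → Base = 70; combined 94.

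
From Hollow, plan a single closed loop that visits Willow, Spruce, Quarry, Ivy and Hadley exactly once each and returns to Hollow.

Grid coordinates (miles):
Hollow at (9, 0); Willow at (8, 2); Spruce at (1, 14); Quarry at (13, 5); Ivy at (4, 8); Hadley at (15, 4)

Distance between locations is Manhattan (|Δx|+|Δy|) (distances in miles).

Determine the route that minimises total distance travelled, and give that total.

Shortest round trip = 56 miles.

There are 60 distinct closed tours to check (reversals are equivalent).
Hollow → Willow → Spruce → Quarry → Ivy → Hadley → Hollow: 3+19+21+12+15+10 = 80
Hollow → Willow → Spruce → Quarry → Hadley → Ivy → Hollow: 3+19+21+3+15+13 = 74
Hollow → Willow → Spruce → Ivy → Quarry → Hadley → Hollow: 3+19+9+12+3+10 = 56
Hollow → Willow → Spruce → Ivy → Hadley → Quarry → Hollow: 3+19+9+15+3+9 = 58
Hollow → Willow → Spruce → Hadley → Quarry → Ivy → Hollow: 3+19+24+3+12+13 = 74
Hollow → Willow → Spruce → Hadley → Ivy → Quarry → Hollow: 3+19+24+15+12+9 = 82
Hollow → Willow → Quarry → Spruce → Ivy → Hadley → Hollow: 3+8+21+9+15+10 = 66
Hollow → Willow → Quarry → Spruce → Hadley → Ivy → Hollow: 3+8+21+24+15+13 = 84
Hollow → Willow → Quarry → Ivy → Spruce → Hadley → Hollow: 3+8+12+9+24+10 = 66
Hollow → Willow → Quarry → Ivy → Hadley → Spruce → Hollow: 3+8+12+15+24+22 = 84
Hollow → Willow → Quarry → Hadley → Spruce → Ivy → Hollow: 3+8+3+24+9+13 = 60
Hollow → Willow → Quarry → Hadley → Ivy → Spruce → Hollow: 3+8+3+15+9+22 = 60
Hollow → Willow → Ivy → Spruce → Quarry → Hadley → Hollow: 3+10+9+21+3+10 = 56
Hollow → Willow → Ivy → Spruce → Hadley → Quarry → Hollow: 3+10+9+24+3+9 = 58
… (46 more)
The minimum is 56.
One optimal route: Hollow → Willow → Spruce → Ivy → Quarry → Hadley → Hollow (or its reverse).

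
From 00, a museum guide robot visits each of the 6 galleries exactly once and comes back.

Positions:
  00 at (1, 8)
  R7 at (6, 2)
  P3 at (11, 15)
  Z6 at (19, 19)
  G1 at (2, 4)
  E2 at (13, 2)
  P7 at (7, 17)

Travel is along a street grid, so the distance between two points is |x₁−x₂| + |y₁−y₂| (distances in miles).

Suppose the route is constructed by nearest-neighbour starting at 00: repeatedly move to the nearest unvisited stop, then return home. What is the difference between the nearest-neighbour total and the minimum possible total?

Excess over optimum: 8 miles.

00: G1=5, R7=11, P7=15, P3=17, E2=18, Z6=29 ⇒ G1
G1: R7=6, E2=13, P7=18, P3=20, Z6=32 ⇒ R7
R7: E2=7, P7=16, P3=18, Z6=30 ⇒ E2
E2: P3=15, P7=21, Z6=23 ⇒ P3
P3: P7=6, Z6=12 ⇒ P7
P7: Z6=14 ⇒ Z6
NN route 00 → G1 → R7 → E2 → P3 → P7 → Z6 → 00 costs 82.
Optimal: 00 → G1 → R7 → E2 → P3 → Z6 → P7 → 00 costs 74 (by enumerating all 360 distinct tours).
Excess = 82 − 74 = 8.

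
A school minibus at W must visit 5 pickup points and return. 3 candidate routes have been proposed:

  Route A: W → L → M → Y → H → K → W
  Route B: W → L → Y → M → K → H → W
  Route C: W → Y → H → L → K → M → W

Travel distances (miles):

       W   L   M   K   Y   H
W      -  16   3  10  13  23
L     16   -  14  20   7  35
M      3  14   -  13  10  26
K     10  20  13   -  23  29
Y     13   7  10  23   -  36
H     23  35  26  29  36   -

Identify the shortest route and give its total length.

Route A: 16 + 14 + 10 + 36 + 29 + 10 = 115
Route B: 16 + 7 + 10 + 13 + 29 + 23 = 98
Route C: 13 + 36 + 35 + 20 + 13 + 3 = 120

Shortest is Route B, total 98 miles.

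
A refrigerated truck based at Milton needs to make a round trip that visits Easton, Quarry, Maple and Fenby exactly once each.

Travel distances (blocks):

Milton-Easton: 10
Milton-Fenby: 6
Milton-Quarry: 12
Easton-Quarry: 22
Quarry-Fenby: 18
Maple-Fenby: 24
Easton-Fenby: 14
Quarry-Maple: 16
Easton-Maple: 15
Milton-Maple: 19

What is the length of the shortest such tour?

63 blocks — the shortest possible round trip.

There are 12 distinct closed tours to check (reversals are equivalent).
Milton-Easton-Quarry-Maple-Fenby-Milton: 10+22+16+24+6 = 78
Milton-Easton-Quarry-Fenby-Maple-Milton: 10+22+18+24+19 = 93
Milton-Easton-Maple-Quarry-Fenby-Milton: 10+15+16+18+6 = 65
Milton-Easton-Maple-Fenby-Quarry-Milton: 10+15+24+18+12 = 79
Milton-Easton-Fenby-Quarry-Maple-Milton: 10+14+18+16+19 = 77
Milton-Easton-Fenby-Maple-Quarry-Milton: 10+14+24+16+12 = 76
Milton-Quarry-Easton-Maple-Fenby-Milton: 12+22+15+24+6 = 79
Milton-Quarry-Easton-Fenby-Maple-Milton: 12+22+14+24+19 = 91
Milton-Quarry-Maple-Easton-Fenby-Milton: 12+16+15+14+6 = 63
Milton-Quarry-Fenby-Easton-Maple-Milton: 12+18+14+15+19 = 78
Milton-Maple-Easton-Quarry-Fenby-Milton: 19+15+22+18+6 = 80
Milton-Maple-Quarry-Easton-Fenby-Milton: 19+16+22+14+6 = 77
The minimum is 63.
One optimal route: Milton → Quarry → Maple → Easton → Fenby → Milton (or its reverse).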